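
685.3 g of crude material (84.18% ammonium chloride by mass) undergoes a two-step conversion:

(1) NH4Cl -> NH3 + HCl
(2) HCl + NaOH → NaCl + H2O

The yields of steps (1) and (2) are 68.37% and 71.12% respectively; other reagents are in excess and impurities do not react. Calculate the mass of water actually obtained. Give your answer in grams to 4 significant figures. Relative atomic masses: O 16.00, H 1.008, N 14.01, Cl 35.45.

Pure NH4Cl = 685.3 × 0.8418 = 576.89 g.
M(NH4Cl) = 14.01 + 4(1.008) + 35.45 = 53.492 g/mol.
M(H2O) = 2(1.008) + 16.00 = 18.016 g/mol.
n(NH4Cl) = 576.89 / 53.492 = 10.785 mol.
Step 1 (NH4Cl:HCl = 1:1): theoretical n(HCl) = 10.785 mol; at 68.37% yield, n(HCl) = 7.3734 mol.
Step 2 (HCl:H2O = 1:1): theoretical n(H2O) = 7.3734 mol, so theoretical mass = 7.3734 × 18.016 = 132.84 g.
At 71.12% yield, actual mass of H2O = 132.84 × 0.7112 = 94.475 g.

94.47 g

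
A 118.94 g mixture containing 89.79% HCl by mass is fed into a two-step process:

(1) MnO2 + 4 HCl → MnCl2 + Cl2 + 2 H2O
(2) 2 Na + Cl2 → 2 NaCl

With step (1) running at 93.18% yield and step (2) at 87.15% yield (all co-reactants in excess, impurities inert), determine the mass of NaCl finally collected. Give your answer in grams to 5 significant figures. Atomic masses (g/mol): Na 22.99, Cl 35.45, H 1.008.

69.508 g

Pure HCl = 118.94 × 0.8979 = 106.796 g.
M(HCl) = 1.008 + 35.45 = 36.458 g/mol.
M(NaCl) = 22.99 + 35.45 = 58.44 g/mol.
n(HCl) = 106.796 / 36.458 = 2.92929 mol.
Step 1 (HCl:Cl2 = 4:1): theoretical n(Cl2) = 0.732324 mol; at 93.18% yield, n(Cl2) = 0.682379 mol.
Step 2 (Cl2:NaCl = 1:2): theoretical n(NaCl) = 1.36476 mol, so theoretical mass = 1.36476 × 58.44 = 79.7565 g.
At 87.15% yield, actual mass of NaCl = 79.7565 × 0.8715 = 69.5078 g.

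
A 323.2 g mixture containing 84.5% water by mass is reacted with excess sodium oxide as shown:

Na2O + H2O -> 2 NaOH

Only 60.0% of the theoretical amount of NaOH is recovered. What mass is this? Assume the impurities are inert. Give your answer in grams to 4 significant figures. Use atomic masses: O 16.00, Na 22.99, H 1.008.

Pure H2O available = 323.2 g × 0.845 = 273.10 g.
M(H2O) = 2(1.008) + 16.00 = 18.016 g/mol.
M(NaOH) = 22.99 + 16.00 + 1.008 = 39.998 g/mol.
n(H2O) = 273.10 g / 18.016 g/mol = 15.159 mol.
From the equation the H2O:NaOH mole ratio is 1:2, so n(NaOH) = 15.159 × 2/1 = 30.318 mol.
Mass of NaOH = 30.318 mol × 39.998 g/mol = 1212.7 g.
Actual mass collected = 1212.7 g × 0.600 = 727.59 g.

727.6 g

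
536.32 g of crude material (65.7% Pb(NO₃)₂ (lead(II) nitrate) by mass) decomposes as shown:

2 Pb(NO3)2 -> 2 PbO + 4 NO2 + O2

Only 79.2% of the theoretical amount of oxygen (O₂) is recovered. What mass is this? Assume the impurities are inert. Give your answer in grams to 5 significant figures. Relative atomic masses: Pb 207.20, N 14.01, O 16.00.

Pure Pb(NO3)2 available = 536.32 g × 0.657 = 352.362 g.
M(Pb(NO3)2) = 207.20 + 2(14.01) + 6(16.00) = 331.22 g/mol.
M(O2) = 2(16.00) = 32.00 g/mol.
n(Pb(NO3)2) = 352.362 g / 331.22 g/mol = 1.06383 mol.
From the equation the Pb(NO3)2:O2 mole ratio is 2:1, so n(O2) = 1.06383 × 1/2 = 0.531916 mol.
Mass of O2 = 0.531916 mol × 32.00 g/mol = 17.0213 g.
Actual mass collected = 17.0213 g × 0.792 = 13.4809 g.

13.481 g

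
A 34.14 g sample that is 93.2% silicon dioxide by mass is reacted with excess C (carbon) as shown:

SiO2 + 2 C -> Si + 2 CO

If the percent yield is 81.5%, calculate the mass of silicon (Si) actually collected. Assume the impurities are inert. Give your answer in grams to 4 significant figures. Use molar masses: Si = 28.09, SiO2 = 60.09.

12.12 g

Pure SiO2 available = 34.14 g × 0.932 = 31.818 g.
n(SiO2) = 31.818 g / 60.09 g/mol = 0.52951 mol.
From the equation the SiO2:Si mole ratio is 1:1, so n(Si) = 0.52951 × 1/1 = 0.52951 mol.
Mass of Si = 0.52951 mol × 28.09 g/mol = 14.874 g.
Actual mass collected = 14.874 g × 0.815 = 12.122 g.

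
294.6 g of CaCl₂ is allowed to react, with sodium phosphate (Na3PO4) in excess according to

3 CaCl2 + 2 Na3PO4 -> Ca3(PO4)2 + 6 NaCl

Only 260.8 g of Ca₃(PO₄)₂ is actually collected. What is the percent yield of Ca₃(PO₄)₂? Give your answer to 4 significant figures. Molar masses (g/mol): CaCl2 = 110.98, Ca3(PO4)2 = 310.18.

95.02 %

n(CaCl2) = 294.60 g / 110.98 g/mol = 2.6545 mol.
From the equation the CaCl2:Ca3(PO4)2 mole ratio is 3:1, so n(Ca3(PO4)2) = 2.6545 × 1/3 = 0.88484 mol.
Mass of Ca3(PO4)2 = 0.88484 mol × 310.18 g/mol = 274.46 g.
This is the theoretical yield. Percent yield = 260.8 g / 274.46 g × 100% = 95.023%.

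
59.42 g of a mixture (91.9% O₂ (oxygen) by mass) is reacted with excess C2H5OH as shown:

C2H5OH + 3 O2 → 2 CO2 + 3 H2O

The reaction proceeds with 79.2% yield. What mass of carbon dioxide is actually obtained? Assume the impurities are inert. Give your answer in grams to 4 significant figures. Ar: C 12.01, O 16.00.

39.65 g

Pure O2 available = 59.42 g × 0.919 = 54.607 g.
M(O2) = 2(16.00) = 32.00 g/mol.
M(CO2) = 12.01 + 2(16.00) = 44.01 g/mol.
n(O2) = 54.607 g / 32.00 g/mol = 1.7065 mol.
From the equation the O2:CO2 mole ratio is 3:2, so n(CO2) = 1.7065 × 2/3 = 1.1376 mol.
Mass of CO2 = 1.1376 mol × 44.01 g/mol = 50.068 g.
Actual mass collected = 50.068 g × 0.792 = 39.654 g.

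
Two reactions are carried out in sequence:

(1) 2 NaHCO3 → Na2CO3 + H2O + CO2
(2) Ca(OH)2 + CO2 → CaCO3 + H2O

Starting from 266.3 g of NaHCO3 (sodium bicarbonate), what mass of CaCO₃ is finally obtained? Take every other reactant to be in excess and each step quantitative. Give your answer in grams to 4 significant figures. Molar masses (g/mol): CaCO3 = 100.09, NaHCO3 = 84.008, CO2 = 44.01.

n(NaHCO3) = 266.30 / 84.008 = 3.1699 mol.
Step 1 gives a 2:1 ratio of NaHCO3 to CO2, so n(CO2) = 1.5850 mol.
In step 2 the CO2:CaCO3 ratio is 1:1, so n(CaCO3) = 1.5850 mol.
Mass of CaCO3 = 1.5850 × 100.09 = 158.64 g.

158.6 g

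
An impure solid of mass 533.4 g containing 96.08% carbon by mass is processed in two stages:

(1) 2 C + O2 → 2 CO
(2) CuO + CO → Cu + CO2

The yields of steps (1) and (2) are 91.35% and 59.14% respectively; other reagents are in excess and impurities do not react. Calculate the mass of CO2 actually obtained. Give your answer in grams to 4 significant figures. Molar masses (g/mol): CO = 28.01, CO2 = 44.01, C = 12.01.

Pure C = 533.4 × 0.9608 = 512.49 g.
n(C) = 512.49 / 12.01 = 42.672 mol.
Step 1 (C:CO = 2:2): theoretical n(CO) = 42.672 mol; at 91.35% yield, n(CO) = 38.981 mol.
Step 2 (CO:CO2 = 1:1): theoretical n(CO2) = 38.981 mol, so theoretical mass = 38.981 × 44.01 = 1715.5 g.
At 59.14% yield, actual mass of CO2 = 1715.5 × 0.5914 = 1014.6 g.

1015 g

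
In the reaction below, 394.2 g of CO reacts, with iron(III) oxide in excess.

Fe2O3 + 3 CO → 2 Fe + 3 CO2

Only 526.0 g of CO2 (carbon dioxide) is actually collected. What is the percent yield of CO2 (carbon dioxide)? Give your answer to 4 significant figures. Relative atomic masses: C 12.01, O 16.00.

M(CO) = 12.01 + 16.00 = 28.01 g/mol.
M(CO2) = 12.01 + 2(16.00) = 44.01 g/mol.
n(CO) = 394.20 g / 28.01 g/mol = 14.074 mol.
From the equation the CO:CO2 mole ratio is 3:3, so n(CO2) = 14.074 × 3/3 = 14.074 mol.
Mass of CO2 = 14.074 mol × 44.01 g/mol = 619.38 g.
This is the theoretical yield. Percent yield = 526.0 g / 619.38 g × 100% = 84.924%.

84.92 %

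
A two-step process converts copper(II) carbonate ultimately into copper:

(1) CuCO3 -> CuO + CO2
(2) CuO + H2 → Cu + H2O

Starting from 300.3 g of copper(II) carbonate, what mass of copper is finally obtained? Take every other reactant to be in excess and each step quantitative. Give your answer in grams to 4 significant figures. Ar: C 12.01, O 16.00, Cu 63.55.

154.5 g

M(CuCO3) = 63.55 + 12.01 + 3(16.00) = 123.56 g/mol.
M(Cu) = 63.55 g/mol.
n(CuCO3) = 300.30 / 123.56 = 2.4304 mol.
Step 1 gives a 1:1 ratio of CuCO3 to CuO, so n(CuO) = 2.4304 mol.
In step 2 the CuO:Cu ratio is 1:1, so n(Cu) = 2.4304 mol.
Mass of Cu = 2.4304 × 63.55 = 154.45 g.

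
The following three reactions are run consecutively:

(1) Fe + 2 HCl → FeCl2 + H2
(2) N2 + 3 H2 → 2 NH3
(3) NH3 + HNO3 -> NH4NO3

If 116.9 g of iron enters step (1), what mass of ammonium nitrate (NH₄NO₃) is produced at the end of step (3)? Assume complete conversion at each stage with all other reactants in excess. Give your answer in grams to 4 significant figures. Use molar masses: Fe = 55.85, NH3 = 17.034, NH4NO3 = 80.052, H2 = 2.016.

n(Fe) = 116.9 / 55.85 = 2.0931 mol.
Reaction (1): Fe→H2 ratio 1:1 ⇒ n(H2) = 2.0931 mol.
Reaction (2): H2→NH3 ratio 3:2 ⇒ n(NH3) = 1.3954 mol.
Reaction (3): NH3→NH4NO3 ratio 1:1 ⇒ n(NH4NO3) = 1.3954 mol.
Mass of NH4NO3 = 1.3954 × 80.052 = 111.70 g.

111.7 g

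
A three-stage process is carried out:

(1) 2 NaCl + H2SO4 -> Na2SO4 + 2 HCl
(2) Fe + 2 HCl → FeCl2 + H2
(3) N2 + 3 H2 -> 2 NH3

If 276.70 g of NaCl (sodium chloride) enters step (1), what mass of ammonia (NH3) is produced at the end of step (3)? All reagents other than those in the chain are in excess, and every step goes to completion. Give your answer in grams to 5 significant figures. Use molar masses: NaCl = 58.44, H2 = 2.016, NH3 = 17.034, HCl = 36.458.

26.884 g

n(NaCl) = 276.70 / 58.44 = 4.73477 mol.
Reaction (1): NaCl→HCl ratio 2:2 ⇒ n(HCl) = 4.73477 mol.
Reaction (2): HCl→H2 ratio 2:1 ⇒ n(H2) = 2.36739 mol.
Reaction (3): H2→NH3 ratio 3:2 ⇒ n(NH3) = 1.57826 mol.
Mass of NH3 = 1.57826 × 17.034 = 26.8840 g.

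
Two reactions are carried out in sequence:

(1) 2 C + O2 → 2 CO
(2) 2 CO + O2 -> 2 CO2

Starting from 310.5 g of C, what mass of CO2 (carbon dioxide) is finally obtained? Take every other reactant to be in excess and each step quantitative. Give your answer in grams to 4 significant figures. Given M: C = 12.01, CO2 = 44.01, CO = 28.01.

n(C) = 310.50 / 12.01 = 25.853 mol.
Step 1 gives a 2:2 ratio of C to CO, so n(CO) = 25.853 mol.
In step 2 the CO:CO2 ratio is 2:2, so n(CO2) = 25.853 mol.
Mass of CO2 = 25.853 × 44.01 = 1137.8 g.

1138 g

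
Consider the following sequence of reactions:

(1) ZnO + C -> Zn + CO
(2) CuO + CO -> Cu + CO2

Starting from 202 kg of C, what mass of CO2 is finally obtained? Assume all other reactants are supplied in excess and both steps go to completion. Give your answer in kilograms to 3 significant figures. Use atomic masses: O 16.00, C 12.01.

740 kg

M(C) = 12.01 g/mol.
M(CO2) = 12.01 + 2(16.00) = 44.01 g/mol.
202 kg = 202000 g.
n(C) = 202000 / 12.01 = 16820 mol.
Step 1 gives a 1:1 ratio of C to CO, so n(CO) = 16820 mol.
In step 2 the CO:CO2 ratio is 1:1, so n(CO2) = 16820 mol.
Mass of CO2 = 16820 × 44.01 = 740200 g = 740 kg.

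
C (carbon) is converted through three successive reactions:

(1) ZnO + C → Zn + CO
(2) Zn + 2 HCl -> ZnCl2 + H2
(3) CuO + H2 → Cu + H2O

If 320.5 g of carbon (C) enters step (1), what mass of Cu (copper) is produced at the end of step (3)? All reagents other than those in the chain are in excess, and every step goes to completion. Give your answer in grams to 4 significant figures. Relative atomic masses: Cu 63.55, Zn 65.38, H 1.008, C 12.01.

1696 g

M(C) = 12.01 g/mol.
M(Cu) = 63.55 g/mol.
n(C) = 320.5 / 12.01 = 26.686 mol.
Reaction (1): C→Zn ratio 1:1 ⇒ n(Zn) = 26.686 mol.
Reaction (2): Zn→H2 ratio 1:1 ⇒ n(H2) = 26.686 mol.
Reaction (3): H2→Cu ratio 1:1 ⇒ n(Cu) = 26.686 mol.
Mass of Cu = 26.686 × 63.55 = 1695.9 g.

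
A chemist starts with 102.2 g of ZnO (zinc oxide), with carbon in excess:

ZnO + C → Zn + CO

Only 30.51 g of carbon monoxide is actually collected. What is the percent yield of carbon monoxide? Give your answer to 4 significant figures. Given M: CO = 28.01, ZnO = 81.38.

n(ZnO) = 102.20 g / 81.38 g/mol = 1.2558 mol.
From the equation the ZnO:CO mole ratio is 1:1, so n(CO) = 1.2558 × 1/1 = 1.2558 mol.
Mass of CO = 1.2558 mol × 28.01 g/mol = 35.176 g.
This is the theoretical yield. Percent yield = 30.51 g / 35.176 g × 100% = 86.735%.

86.74 %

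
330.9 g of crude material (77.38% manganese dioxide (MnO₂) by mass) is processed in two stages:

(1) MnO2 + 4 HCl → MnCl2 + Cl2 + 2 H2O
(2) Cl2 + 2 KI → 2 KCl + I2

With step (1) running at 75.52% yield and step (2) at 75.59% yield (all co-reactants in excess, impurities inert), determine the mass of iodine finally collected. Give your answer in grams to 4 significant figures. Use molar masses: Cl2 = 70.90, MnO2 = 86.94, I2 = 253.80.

426.7 g

Pure MnO2 = 330.9 × 0.7738 = 256.05 g.
n(MnO2) = 256.05 / 86.94 = 2.9451 mol.
Step 1 (MnO2:Cl2 = 1:1): theoretical n(Cl2) = 2.9451 mol; at 75.52% yield, n(Cl2) = 2.2242 mol.
Step 2 (Cl2:I2 = 1:1): theoretical n(I2) = 2.2242 mol, so theoretical mass = 2.2242 × 253.80 = 564.49 g.
At 75.59% yield, actual mass of I2 = 564.49 × 0.7559 = 426.70 g.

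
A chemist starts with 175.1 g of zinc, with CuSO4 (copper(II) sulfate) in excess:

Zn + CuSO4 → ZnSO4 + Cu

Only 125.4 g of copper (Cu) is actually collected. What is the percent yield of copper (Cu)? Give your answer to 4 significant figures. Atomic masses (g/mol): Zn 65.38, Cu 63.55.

73.68 %

M(Zn) = 65.38 g/mol.
M(Cu) = 63.55 g/mol.
n(Zn) = 175.10 g / 65.38 g/mol = 2.6782 mol.
From the equation the Zn:Cu mole ratio is 1:1, so n(Cu) = 2.6782 × 1/1 = 2.6782 mol.
Mass of Cu = 2.6782 mol × 63.55 g/mol = 170.20 g.
This is the theoretical yield. Percent yield = 125.4 g / 170.20 g × 100% = 73.678%.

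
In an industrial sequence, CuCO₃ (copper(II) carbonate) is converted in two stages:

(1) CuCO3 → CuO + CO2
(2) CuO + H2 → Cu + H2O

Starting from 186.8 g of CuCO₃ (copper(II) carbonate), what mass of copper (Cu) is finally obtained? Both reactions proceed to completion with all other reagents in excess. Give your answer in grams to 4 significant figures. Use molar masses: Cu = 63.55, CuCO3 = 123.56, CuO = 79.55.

n(CuCO3) = 186.80 / 123.56 = 1.5118 mol.
Step 1 gives a 1:1 ratio of CuCO3 to CuO, so n(CuO) = 1.5118 mol.
In step 2 the CuO:Cu ratio is 1:1, so n(Cu) = 1.5118 mol.
Mass of Cu = 1.5118 × 63.55 = 96.076 g.

96.08 g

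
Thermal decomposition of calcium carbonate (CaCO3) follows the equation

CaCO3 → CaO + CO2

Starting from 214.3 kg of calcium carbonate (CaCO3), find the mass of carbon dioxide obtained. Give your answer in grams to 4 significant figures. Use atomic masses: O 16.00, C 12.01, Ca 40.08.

M(CaCO3) = 40.08 + 12.01 + 3(16.00) = 100.09 g/mol.
M(CO2) = 12.01 + 2(16.00) = 44.01 g/mol.
Convert: 214.3 kg = 214300 g.
n(CaCO3) = 214300 g / 100.09 g/mol = 2141.1 mol.
From the equation the CaCO3:CO2 mole ratio is 1:1, so n(CO2) = 2141.1 × 1/1 = 2141.1 mol.
Mass of CO2 = 2141.1 mol × 44.01 g/mol = 94229 g.

94230 g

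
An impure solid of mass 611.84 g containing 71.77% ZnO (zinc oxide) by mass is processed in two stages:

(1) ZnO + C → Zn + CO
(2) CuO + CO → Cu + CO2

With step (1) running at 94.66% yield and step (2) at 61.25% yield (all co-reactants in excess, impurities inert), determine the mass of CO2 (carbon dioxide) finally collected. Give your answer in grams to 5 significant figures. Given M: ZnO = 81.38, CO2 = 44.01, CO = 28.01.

137.69 g

Pure ZnO = 611.84 × 0.7177 = 439.118 g.
n(ZnO) = 439.118 / 81.38 = 5.39589 mol.
Step 1 (ZnO:CO = 1:1): theoretical n(CO) = 5.39589 mol; at 94.66% yield, n(CO) = 5.10775 mol.
Step 2 (CO:CO2 = 1:1): theoretical n(CO2) = 5.10775 mol, so theoretical mass = 5.10775 × 44.01 = 224.792 g.
At 61.25% yield, actual mass of CO2 = 224.792 × 0.6125 = 137.685 g.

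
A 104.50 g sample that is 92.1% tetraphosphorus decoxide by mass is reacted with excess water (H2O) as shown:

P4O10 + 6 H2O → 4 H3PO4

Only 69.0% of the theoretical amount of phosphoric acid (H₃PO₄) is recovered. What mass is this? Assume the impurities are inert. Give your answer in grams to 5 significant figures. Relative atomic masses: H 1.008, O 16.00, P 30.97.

Pure P4O10 available = 104.50 g × 0.921 = 96.2445 g.
M(P4O10) = 4(30.97) + 10(16.00) = 283.88 g/mol.
M(H3PO4) = 3(1.008) + 30.97 + 4(16.00) = 97.994 g/mol.
n(P4O10) = 96.2445 g / 283.88 g/mol = 0.339032 mol.
From the equation the P4O10:H3PO4 mole ratio is 1:4, so n(H3PO4) = 0.339032 × 4/1 = 1.35613 mol.
Mass of H3PO4 = 1.35613 mol × 97.994 g/mol = 132.893 g.
Actual mass collected = 132.893 g × 0.690 = 91.6959 g.

91.696 g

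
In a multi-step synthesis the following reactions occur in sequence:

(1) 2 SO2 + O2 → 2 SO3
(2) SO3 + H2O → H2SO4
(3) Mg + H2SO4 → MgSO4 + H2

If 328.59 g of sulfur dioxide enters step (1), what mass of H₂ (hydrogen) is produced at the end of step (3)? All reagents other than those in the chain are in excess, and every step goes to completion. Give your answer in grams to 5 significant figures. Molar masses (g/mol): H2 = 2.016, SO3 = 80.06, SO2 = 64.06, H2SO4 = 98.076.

n(SO2) = 328.59 / 64.06 = 5.12941 mol.
Reaction (1): SO2→SO3 ratio 2:2 ⇒ n(SO3) = 5.12941 mol.
Reaction (2): SO3→H2SO4 ratio 1:1 ⇒ n(H2SO4) = 5.12941 mol.
Reaction (3): H2SO4→H2 ratio 1:1 ⇒ n(H2) = 5.12941 mol.
Mass of H2 = 5.12941 × 2.016 = 10.3409 g.

10.341 g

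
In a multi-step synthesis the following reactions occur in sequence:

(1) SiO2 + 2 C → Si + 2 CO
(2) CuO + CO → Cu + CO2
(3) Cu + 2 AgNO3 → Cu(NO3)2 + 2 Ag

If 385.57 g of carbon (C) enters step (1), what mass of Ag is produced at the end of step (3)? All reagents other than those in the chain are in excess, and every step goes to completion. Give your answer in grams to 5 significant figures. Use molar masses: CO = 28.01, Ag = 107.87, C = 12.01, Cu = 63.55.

6926.1 g

n(C) = 385.57 / 12.01 = 32.1041 mol.
Reaction (1): C→CO ratio 2:2 ⇒ n(CO) = 32.1041 mol.
Reaction (2): CO→Cu ratio 1:1 ⇒ n(Cu) = 32.1041 mol.
Reaction (3): Cu→Ag ratio 1:2 ⇒ n(Ag) = 64.2082 mol.
Mass of Ag = 64.2082 × 107.87 = 6926.13 g.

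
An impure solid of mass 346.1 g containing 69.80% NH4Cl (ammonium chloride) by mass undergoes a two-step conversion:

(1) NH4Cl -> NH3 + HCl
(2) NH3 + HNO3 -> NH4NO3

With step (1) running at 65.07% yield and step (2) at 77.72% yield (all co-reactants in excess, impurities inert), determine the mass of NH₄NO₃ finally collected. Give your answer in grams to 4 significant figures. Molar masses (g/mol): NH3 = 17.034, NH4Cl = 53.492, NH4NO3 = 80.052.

Pure NH4Cl = 346.1 × 0.6980 = 241.58 g.
n(NH4Cl) = 241.58 / 53.492 = 4.5161 mol.
Step 1 (NH4Cl:NH3 = 1:1): theoretical n(NH3) = 4.5161 mol; at 65.07% yield, n(NH3) = 2.9387 mol.
Step 2 (NH3:NH4NO3 = 1:1): theoretical n(NH4NO3) = 2.9387 mol, so theoretical mass = 2.9387 × 80.052 = 235.25 g.
At 77.72% yield, actual mass of NH4NO3 = 235.25 × 0.7772 = 182.83 g.

182.8 g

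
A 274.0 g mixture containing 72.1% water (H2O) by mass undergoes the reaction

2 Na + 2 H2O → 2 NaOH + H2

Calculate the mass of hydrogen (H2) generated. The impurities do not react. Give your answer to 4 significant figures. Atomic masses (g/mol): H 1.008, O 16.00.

11.05 g

Mass of pure H2O = 274.0 g × 0.721 = 197.55 g.
M(H2O) = 2(1.008) + 16.00 = 18.016 g/mol.
M(H2) = 2(1.008) = 2.016 g/mol.
n(H2O) = 197.55 g / 18.016 g/mol = 10.965 mol.
From the equation the H2O:H2 mole ratio is 2:1, so n(H2) = 10.965 × 1/2 = 5.4827 mol.
Mass of H2 = 5.4827 mol × 2.016 g/mol = 11.053 g.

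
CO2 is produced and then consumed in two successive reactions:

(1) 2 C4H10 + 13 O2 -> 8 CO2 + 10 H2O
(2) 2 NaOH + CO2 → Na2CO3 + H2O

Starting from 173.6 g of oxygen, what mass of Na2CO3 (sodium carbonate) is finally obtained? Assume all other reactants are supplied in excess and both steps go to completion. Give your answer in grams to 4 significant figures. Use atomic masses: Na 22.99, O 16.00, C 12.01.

M(O2) = 2(16.00) = 32.00 g/mol.
M(Na2CO3) = 2(22.99) + 12.01 + 3(16.00) = 105.99 g/mol.
n(O2) = 173.60 / 32.00 = 5.4250 mol.
Step 1 gives a 13:8 ratio of O2 to CO2, so n(CO2) = 3.3385 mol.
In step 2 the CO2:Na2CO3 ratio is 1:1, so n(Na2CO3) = 3.3385 mol.
Mass of Na2CO3 = 3.3385 × 105.99 = 353.84 g.

353.8 g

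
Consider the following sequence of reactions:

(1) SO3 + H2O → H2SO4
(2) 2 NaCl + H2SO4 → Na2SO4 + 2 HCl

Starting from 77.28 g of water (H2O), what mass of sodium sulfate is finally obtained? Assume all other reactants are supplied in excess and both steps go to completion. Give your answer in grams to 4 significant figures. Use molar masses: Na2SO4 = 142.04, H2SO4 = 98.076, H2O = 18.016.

609.3 g

n(H2O) = 77.280 / 18.016 = 4.2895 mol.
Step 1 gives a 1:1 ratio of H2O to H2SO4, so n(H2SO4) = 4.2895 mol.
In step 2 the H2SO4:Na2SO4 ratio is 1:1, so n(Na2SO4) = 4.2895 mol.
Mass of Na2SO4 = 4.2895 × 142.04 = 609.28 g.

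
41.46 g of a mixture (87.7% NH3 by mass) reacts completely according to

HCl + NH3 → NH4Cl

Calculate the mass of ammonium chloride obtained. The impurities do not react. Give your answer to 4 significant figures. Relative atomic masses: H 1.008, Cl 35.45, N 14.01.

114.2 g

Mass of pure NH3 = 41.46 g × 0.877 = 36.360 g.
M(NH3) = 14.01 + 3(1.008) = 17.034 g/mol.
M(NH4Cl) = 14.01 + 4(1.008) + 35.45 = 53.492 g/mol.
n(NH3) = 36.360 g / 17.034 g/mol = 2.1346 mol.
From the equation the NH3:NH4Cl mole ratio is 1:1, so n(NH4Cl) = 2.1346 × 1/1 = 2.1346 mol.
Mass of NH4Cl = 2.1346 mol × 53.492 g/mol = 114.18 g.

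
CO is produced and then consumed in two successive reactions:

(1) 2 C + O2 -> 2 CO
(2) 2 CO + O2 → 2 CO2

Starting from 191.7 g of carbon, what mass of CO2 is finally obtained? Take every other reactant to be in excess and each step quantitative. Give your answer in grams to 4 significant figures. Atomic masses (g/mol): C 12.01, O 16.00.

702.5 g

M(C) = 12.01 g/mol.
M(CO2) = 12.01 + 2(16.00) = 44.01 g/mol.
n(C) = 191.70 / 12.01 = 15.962 mol.
Step 1 gives a 2:2 ratio of C to CO, so n(CO) = 15.962 mol.
In step 2 the CO:CO2 ratio is 2:2, so n(CO2) = 15.962 mol.
Mass of CO2 = 15.962 × 44.01 = 702.47 g.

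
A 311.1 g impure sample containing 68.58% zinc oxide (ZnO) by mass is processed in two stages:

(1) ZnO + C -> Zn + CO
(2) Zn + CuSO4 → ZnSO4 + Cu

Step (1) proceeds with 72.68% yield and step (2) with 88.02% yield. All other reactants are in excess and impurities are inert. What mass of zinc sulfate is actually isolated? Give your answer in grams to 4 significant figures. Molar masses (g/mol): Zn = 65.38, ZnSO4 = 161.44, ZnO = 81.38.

Pure ZnO = 311.1 × 0.6858 = 213.35 g.
n(ZnO) = 213.35 / 81.38 = 2.6217 mol.
Step 1 (ZnO:Zn = 1:1): theoretical n(Zn) = 2.6217 mol; at 72.68% yield, n(Zn) = 1.9054 mol.
Step 2 (Zn:ZnSO4 = 1:1): theoretical n(ZnSO4) = 1.9054 mol, so theoretical mass = 1.9054 × 161.44 = 307.61 g.
At 88.02% yield, actual mass of ZnSO4 = 307.61 × 0.8802 = 270.76 g.

270.8 g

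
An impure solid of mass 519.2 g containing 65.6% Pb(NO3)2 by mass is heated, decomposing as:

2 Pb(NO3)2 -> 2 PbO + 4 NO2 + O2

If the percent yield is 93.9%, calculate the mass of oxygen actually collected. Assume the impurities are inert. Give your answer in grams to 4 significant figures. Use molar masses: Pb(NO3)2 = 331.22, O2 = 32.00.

15.45 g

Pure Pb(NO3)2 available = 519.2 g × 0.656 = 340.60 g.
n(Pb(NO3)2) = 340.60 g / 331.22 g/mol = 1.0283 mol.
From the equation the Pb(NO3)2:O2 mole ratio is 2:1, so n(O2) = 1.0283 × 1/2 = 0.51415 mol.
Mass of O2 = 0.51415 mol × 32.00 g/mol = 16.453 g.
Actual mass collected = 16.453 g × 0.939 = 15.449 g.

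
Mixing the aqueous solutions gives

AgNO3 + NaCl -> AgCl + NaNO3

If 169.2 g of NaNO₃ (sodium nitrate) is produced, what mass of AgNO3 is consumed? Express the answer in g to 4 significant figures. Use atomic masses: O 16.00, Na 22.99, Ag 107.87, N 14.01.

M(NaNO3) = 22.99 + 14.01 + 3(16.00) = 85.00 g/mol.
M(AgNO3) = 107.87 + 14.01 + 3(16.00) = 169.88 g/mol.
n(NaNO3) = 169.20 g / 85.00 g/mol = 1.9906 mol.
From the equation the NaNO3:AgNO3 mole ratio is 1:1, so n(AgNO3) = 1.9906 × 1/1 = 1.9906 mol.
Mass of AgNO3 = 1.9906 mol × 169.88 g/mol = 338.16 g.

338.2 g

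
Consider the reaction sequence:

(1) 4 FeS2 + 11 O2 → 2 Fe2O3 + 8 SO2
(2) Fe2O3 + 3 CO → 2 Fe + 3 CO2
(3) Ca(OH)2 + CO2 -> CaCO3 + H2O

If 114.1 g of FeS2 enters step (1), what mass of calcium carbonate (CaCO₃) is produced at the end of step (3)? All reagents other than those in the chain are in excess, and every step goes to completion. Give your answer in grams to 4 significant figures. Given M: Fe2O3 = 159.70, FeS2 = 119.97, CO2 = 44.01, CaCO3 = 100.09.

n(FeS2) = 114.1 / 119.97 = 0.95107 mol.
Reaction (1): FeS2→Fe2O3 ratio 4:2 ⇒ n(Fe2O3) = 0.47554 mol.
Reaction (2): Fe2O3→CO2 ratio 1:3 ⇒ n(CO2) = 1.4266 mol.
Reaction (3): CO2→CaCO3 ratio 1:1 ⇒ n(CaCO3) = 1.4266 mol.
Mass of CaCO3 = 1.4266 × 100.09 = 142.79 g.

142.8 g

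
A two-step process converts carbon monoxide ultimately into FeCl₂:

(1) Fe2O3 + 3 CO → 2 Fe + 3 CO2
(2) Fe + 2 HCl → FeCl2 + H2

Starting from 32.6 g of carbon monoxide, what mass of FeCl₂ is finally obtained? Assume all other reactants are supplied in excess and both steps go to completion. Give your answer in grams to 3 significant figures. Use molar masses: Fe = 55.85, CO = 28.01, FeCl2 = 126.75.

n(CO) = 32.60 / 28.01 = 1.164 mol.
Step 1 gives a 3:2 ratio of CO to Fe, so n(Fe) = 0.7759 mol.
In step 2 the Fe:FeCl2 ratio is 1:1, so n(FeCl2) = 0.7759 mol.
Mass of FeCl2 = 0.7759 × 126.75 = 98.35 g.

98.3 g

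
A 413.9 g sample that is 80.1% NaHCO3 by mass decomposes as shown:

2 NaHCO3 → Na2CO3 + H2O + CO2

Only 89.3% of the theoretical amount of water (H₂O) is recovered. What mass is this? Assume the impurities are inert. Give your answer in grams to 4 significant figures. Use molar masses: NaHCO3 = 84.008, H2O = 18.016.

Pure NaHCO3 available = 413.9 g × 0.801 = 331.53 g.
n(NaHCO3) = 331.53 g / 84.008 g/mol = 3.9465 mol.
From the equation the NaHCO3:H2O mole ratio is 2:1, so n(H2O) = 3.9465 × 1/2 = 1.9732 mol.
Mass of H2O = 1.9732 mol × 18.016 g/mol = 35.550 g.
Actual mass collected = 35.550 g × 0.893 = 31.746 g.

31.75 g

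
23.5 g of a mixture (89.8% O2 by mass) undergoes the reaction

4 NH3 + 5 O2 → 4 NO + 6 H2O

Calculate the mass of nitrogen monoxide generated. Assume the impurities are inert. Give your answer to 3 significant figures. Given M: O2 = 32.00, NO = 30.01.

15.8 g

Mass of pure O2 = 23.5 g × 0.898 = 21.10 g.
n(O2) = 21.10 g / 32.00 g/mol = 0.6595 mol.
From the equation the O2:NO mole ratio is 5:4, so n(NO) = 0.6595 × 4/5 = 0.5276 mol.
Mass of NO = 0.5276 mol × 30.01 g/mol = 15.83 g.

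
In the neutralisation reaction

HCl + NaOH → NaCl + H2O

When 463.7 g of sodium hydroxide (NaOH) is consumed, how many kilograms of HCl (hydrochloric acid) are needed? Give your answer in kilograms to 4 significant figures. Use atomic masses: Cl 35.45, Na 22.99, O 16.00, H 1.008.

M(NaOH) = 22.99 + 16.00 + 1.008 = 39.998 g/mol.
M(HCl) = 1.008 + 35.45 = 36.458 g/mol.
n(NaOH) = 463.70 g / 39.998 g/mol = 11.593 mol.
From the equation the NaOH:HCl mole ratio is 1:1, so n(HCl) = 11.593 × 1/1 = 11.593 mol.
Mass of HCl = 11.593 mol × 36.458 g/mol = 422.66 g.
Converting to kg: 422.66 g = 0.4227 kg.

0.4227 kg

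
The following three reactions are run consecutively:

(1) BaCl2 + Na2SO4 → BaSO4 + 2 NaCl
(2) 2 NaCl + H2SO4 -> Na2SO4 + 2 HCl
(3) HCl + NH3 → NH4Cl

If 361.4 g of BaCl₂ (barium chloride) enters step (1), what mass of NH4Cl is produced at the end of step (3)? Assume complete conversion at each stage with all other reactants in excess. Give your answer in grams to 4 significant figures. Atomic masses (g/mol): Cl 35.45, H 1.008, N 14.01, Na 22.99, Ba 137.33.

M(BaCl2) = 137.33 + 2(35.45) = 208.23 g/mol.
M(NH4Cl) = 14.01 + 4(1.008) + 35.45 = 53.492 g/mol.
n(BaCl2) = 361.4 / 208.23 = 1.7356 mol.
Reaction (1): BaCl2→NaCl ratio 1:2 ⇒ n(NaCl) = 3.4712 mol.
Reaction (2): NaCl→HCl ratio 2:2 ⇒ n(HCl) = 3.4712 mol.
Reaction (3): HCl→NH4Cl ratio 1:1 ⇒ n(NH4Cl) = 3.4712 mol.
Mass of NH4Cl = 3.4712 × 53.492 = 185.68 g.

185.7 g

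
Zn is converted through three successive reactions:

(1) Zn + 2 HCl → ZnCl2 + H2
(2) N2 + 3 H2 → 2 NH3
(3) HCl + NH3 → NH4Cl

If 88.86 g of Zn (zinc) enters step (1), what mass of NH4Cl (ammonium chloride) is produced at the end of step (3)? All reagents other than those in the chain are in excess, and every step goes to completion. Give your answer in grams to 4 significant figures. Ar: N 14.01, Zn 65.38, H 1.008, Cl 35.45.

M(Zn) = 65.38 g/mol.
M(NH4Cl) = 14.01 + 4(1.008) + 35.45 = 53.492 g/mol.
n(Zn) = 88.86 / 65.38 = 1.3591 mol.
Reaction (1): Zn→H2 ratio 1:1 ⇒ n(H2) = 1.3591 mol.
Reaction (2): H2→NH3 ratio 3:2 ⇒ n(NH3) = 0.90609 mol.
Reaction (3): NH3→NH4Cl ratio 1:1 ⇒ n(NH4Cl) = 0.90609 mol.
Mass of NH4Cl = 0.90609 × 53.492 = 48.468 g.

48.47 g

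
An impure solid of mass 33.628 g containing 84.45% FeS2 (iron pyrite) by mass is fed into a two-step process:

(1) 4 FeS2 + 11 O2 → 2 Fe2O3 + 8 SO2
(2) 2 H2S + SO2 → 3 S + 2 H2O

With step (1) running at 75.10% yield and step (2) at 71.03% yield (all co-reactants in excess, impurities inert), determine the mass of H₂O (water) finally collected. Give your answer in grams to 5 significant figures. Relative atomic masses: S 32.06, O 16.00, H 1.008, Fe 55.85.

Pure FeS2 = 33.628 × 0.8445 = 28.3988 g.
M(FeS2) = 55.85 + 2(32.06) = 119.97 g/mol.
M(H2O) = 2(1.008) + 16.00 = 18.016 g/mol.
n(FeS2) = 28.3988 / 119.97 = 0.236716 mol.
Step 1 (FeS2:SO2 = 4:8): theoretical n(SO2) = 0.473432 mol; at 75.10% yield, n(SO2) = 0.355548 mol.
Step 2 (SO2:H2O = 1:2): theoretical n(H2O) = 0.711096 mol, so theoretical mass = 0.711096 × 18.016 = 12.8111 g.
At 71.03% yield, actual mass of H2O = 12.8111 × 0.7103 = 9.09972 g.

9.0997 g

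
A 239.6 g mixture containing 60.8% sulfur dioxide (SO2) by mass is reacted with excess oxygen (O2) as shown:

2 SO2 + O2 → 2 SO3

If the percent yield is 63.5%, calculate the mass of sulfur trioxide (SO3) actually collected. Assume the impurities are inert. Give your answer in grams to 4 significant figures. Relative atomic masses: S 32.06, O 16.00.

Pure SO2 available = 239.6 g × 0.608 = 145.68 g.
M(SO2) = 32.06 + 2(16.00) = 64.06 g/mol.
M(SO3) = 32.06 + 3(16.00) = 80.06 g/mol.
n(SO2) = 145.68 g / 64.06 g/mol = 2.2741 mol.
From the equation the SO2:SO3 mole ratio is 2:2, so n(SO3) = 2.2741 × 2/2 = 2.2741 mol.
Mass of SO3 = 2.2741 mol × 80.06 g/mol = 182.06 g.
Actual mass collected = 182.06 g × 0.635 = 115.61 g.

115.6 g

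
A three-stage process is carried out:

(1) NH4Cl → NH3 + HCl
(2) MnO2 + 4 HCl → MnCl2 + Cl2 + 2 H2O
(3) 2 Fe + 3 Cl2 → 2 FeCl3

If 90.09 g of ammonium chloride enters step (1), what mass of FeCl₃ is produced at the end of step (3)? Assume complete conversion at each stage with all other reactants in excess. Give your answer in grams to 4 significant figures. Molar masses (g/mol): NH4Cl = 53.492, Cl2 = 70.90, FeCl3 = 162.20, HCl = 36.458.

n(NH4Cl) = 90.09 / 53.492 = 1.6842 mol.
Reaction (1): NH4Cl→HCl ratio 1:1 ⇒ n(HCl) = 1.6842 mol.
Reaction (2): HCl→Cl2 ratio 4:1 ⇒ n(Cl2) = 0.42104 mol.
Reaction (3): Cl2→FeCl3 ratio 3:2 ⇒ n(FeCl3) = 0.28070 mol.
Mass of FeCl3 = 0.28070 × 162.20 = 45.529 g.

45.53 g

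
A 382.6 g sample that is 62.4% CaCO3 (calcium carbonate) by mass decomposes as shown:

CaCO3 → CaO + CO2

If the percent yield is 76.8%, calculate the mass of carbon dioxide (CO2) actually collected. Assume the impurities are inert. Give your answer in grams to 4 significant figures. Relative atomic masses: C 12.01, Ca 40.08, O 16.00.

Pure CaCO3 available = 382.6 g × 0.624 = 238.74 g.
M(CaCO3) = 40.08 + 12.01 + 3(16.00) = 100.09 g/mol.
M(CO2) = 12.01 + 2(16.00) = 44.01 g/mol.
n(CaCO3) = 238.74 g / 100.09 g/mol = 2.3853 mol.
From the equation the CaCO3:CO2 mole ratio is 1:1, so n(CO2) = 2.3853 × 1/1 = 2.3853 mol.
Mass of CO2 = 2.3853 mol × 44.01 g/mol = 104.98 g.
Actual mass collected = 104.98 g × 0.768 = 80.622 g.

80.62 g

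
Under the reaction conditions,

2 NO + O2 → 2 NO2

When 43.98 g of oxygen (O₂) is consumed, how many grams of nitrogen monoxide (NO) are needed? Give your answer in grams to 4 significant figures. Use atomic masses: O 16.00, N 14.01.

82.49 g

M(O2) = 2(16.00) = 32.00 g/mol.
M(NO) = 14.01 + 16.00 = 30.01 g/mol.
n(O2) = 43.980 g / 32.00 g/mol = 1.3744 mol.
From the equation the O2:NO mole ratio is 1:2, so n(NO) = 1.3744 × 2/1 = 2.7487 mol.
Mass of NO = 2.7487 mol × 30.01 g/mol = 82.490 g.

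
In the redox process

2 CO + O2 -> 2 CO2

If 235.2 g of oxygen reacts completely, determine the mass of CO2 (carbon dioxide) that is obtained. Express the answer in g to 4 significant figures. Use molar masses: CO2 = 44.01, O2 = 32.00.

646.9 g

n(O2) = 235.20 g / 32.00 g/mol = 7.3500 mol.
From the equation the O2:CO2 mole ratio is 1:2, so n(CO2) = 7.3500 × 2/1 = 14.700 mol.
Mass of CO2 = 14.700 mol × 44.01 g/mol = 646.95 g.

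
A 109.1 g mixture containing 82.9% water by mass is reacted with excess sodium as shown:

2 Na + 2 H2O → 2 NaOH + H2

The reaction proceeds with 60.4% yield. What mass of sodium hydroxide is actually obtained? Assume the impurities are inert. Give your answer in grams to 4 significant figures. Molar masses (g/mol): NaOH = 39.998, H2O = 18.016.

Pure H2O available = 109.1 g × 0.829 = 90.444 g.
n(H2O) = 90.444 g / 18.016 g/mol = 5.0202 mol.
From the equation the H2O:NaOH mole ratio is 2:2, so n(NaOH) = 5.0202 × 2/2 = 5.0202 mol.
Mass of NaOH = 5.0202 mol × 39.998 g/mol = 200.80 g.
Actual mass collected = 200.80 g × 0.604 = 121.28 g.

121.3 g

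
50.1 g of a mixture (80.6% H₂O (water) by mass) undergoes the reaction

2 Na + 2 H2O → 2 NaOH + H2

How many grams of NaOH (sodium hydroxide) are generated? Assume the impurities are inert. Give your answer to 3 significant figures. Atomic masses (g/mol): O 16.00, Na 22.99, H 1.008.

89.7 g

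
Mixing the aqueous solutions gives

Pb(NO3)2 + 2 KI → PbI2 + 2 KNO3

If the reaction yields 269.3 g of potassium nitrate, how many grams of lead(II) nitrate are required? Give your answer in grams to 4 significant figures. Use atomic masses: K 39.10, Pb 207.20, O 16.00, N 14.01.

441.1 g

M(KNO3) = 39.10 + 14.01 + 3(16.00) = 101.11 g/mol.
M(Pb(NO3)2) = 207.20 + 2(14.01) + 6(16.00) = 331.22 g/mol.
n(KNO3) = 269.30 g / 101.11 g/mol = 2.6634 mol.
From the equation the KNO3:Pb(NO3)2 mole ratio is 2:1, so n(Pb(NO3)2) = 2.6634 × 1/2 = 1.3317 mol.
Mass of Pb(NO3)2 = 1.3317 mol × 331.22 g/mol = 441.09 g.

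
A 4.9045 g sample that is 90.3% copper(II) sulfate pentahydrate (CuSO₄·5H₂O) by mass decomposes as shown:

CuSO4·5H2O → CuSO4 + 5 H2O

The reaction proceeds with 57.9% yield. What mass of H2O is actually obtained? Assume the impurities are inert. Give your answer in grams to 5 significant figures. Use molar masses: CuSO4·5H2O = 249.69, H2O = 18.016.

Pure CuSO4·5H2O available = 4.9045 g × 0.903 = 4.42876 g.
n(CuSO4·5H2O) = 4.42876 g / 249.69 g/mol = 0.0177370 mol.
From the equation the CuSO4·5H2O:H2O mole ratio is 1:5, so n(H2O) = 0.0177370 × 5/1 = 0.0886852 mol.
Mass of H2O = 0.0886852 mol × 18.016 g/mol = 1.59775 g.
Actual mass collected = 1.59775 g × 0.579 = 0.925099 g.

0.92510 g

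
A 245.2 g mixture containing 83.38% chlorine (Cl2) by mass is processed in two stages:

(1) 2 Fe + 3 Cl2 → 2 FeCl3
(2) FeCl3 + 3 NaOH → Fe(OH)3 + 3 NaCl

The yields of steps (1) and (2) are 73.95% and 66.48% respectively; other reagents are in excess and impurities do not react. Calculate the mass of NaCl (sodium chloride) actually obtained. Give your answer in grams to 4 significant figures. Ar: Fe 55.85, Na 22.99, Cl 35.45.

165.7 g

Pure Cl2 = 245.2 × 0.8338 = 204.45 g.
M(Cl2) = 2(35.45) = 70.90 g/mol.
M(NaCl) = 22.99 + 35.45 = 58.44 g/mol.
n(Cl2) = 204.45 / 70.90 = 2.8836 mol.
Step 1 (Cl2:FeCl3 = 3:2): theoretical n(FeCl3) = 1.9224 mol; at 73.95% yield, n(FeCl3) = 1.4216 mol.
Step 2 (FeCl3:NaCl = 1:3): theoretical n(NaCl) = 4.2649 mol, so theoretical mass = 4.2649 × 58.44 = 249.24 g.
At 66.48% yield, actual mass of NaCl = 249.24 × 0.6648 = 165.69 g.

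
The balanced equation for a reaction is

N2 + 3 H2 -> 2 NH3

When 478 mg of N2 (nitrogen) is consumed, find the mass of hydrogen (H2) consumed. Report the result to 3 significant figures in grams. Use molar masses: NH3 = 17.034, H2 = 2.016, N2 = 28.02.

Convert: 478 mg = 0.4780 g.
n(N2) = 0.4780 g / 28.02 g/mol = 0.01706 mol.
From the equation the N2:H2 mole ratio is 1:3, so n(H2) = 0.01706 × 3/1 = 0.05118 mol.
Mass of H2 = 0.05118 mol × 2.016 g/mol = 0.1032 g.

0.103 g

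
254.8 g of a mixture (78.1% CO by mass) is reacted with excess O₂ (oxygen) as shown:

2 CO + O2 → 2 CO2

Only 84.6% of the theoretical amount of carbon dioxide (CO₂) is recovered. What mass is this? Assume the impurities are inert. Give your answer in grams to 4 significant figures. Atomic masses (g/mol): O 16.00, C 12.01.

264.5 g

Pure CO available = 254.8 g × 0.781 = 199.00 g.
M(CO) = 12.01 + 16.00 = 28.01 g/mol.
M(CO2) = 12.01 + 2(16.00) = 44.01 g/mol.
n(CO) = 199.00 g / 28.01 g/mol = 7.1046 mol.
From the equation the CO:CO2 mole ratio is 2:2, so n(CO2) = 7.1046 × 2/2 = 7.1046 mol.
Mass of CO2 = 7.1046 mol × 44.01 g/mol = 312.67 g.
Actual mass collected = 312.67 g × 0.846 = 264.52 g.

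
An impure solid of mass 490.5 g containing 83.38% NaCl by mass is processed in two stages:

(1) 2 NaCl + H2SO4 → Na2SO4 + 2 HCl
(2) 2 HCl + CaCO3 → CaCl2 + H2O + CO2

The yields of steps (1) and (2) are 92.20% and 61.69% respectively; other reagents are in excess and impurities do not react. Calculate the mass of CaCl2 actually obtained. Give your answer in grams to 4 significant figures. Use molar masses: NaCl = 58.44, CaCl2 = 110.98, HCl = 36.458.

Pure NaCl = 490.5 × 0.8338 = 408.98 g.
n(NaCl) = 408.98 / 58.44 = 6.9983 mol.
Step 1 (NaCl:HCl = 2:2): theoretical n(HCl) = 6.9983 mol; at 92.20% yield, n(HCl) = 6.4524 mol.
Step 2 (HCl:CaCl2 = 2:1): theoretical n(CaCl2) = 3.2262 mol, so theoretical mass = 3.2262 × 110.98 = 358.04 g.
At 61.69% yield, actual mass of CaCl2 = 358.04 × 0.6169 = 220.88 g.

220.9 g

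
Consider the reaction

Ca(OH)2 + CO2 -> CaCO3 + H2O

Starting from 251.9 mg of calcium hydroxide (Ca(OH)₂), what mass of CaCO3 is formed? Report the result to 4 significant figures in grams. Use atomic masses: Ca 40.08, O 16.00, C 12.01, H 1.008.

M(Ca(OH)2) = 40.08 + 2(16.00) + 2(1.008) = 74.096 g/mol.
M(CaCO3) = 40.08 + 12.01 + 3(16.00) = 100.09 g/mol.
Convert: 251.9 mg = 0.25190 g.
n(Ca(OH)2) = 0.25190 g / 74.096 g/mol = 0.0033996 mol.
From the equation the Ca(OH)2:CaCO3 mole ratio is 1:1, so n(CaCO3) = 0.0033996 × 1/1 = 0.0033996 mol.
Mass of CaCO3 = 0.0033996 mol × 100.09 g/mol = 0.34027 g.

0.3403 g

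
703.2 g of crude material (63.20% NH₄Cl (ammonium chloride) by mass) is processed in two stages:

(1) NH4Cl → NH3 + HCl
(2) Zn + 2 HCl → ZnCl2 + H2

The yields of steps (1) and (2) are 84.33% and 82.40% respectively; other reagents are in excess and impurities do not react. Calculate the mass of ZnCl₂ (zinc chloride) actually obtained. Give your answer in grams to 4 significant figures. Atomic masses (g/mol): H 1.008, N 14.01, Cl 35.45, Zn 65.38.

393.4 g

Pure NH4Cl = 703.2 × 0.6320 = 444.42 g.
M(NH4Cl) = 14.01 + 4(1.008) + 35.45 = 53.492 g/mol.
M(ZnCl2) = 65.38 + 2(35.45) = 136.28 g/mol.
n(NH4Cl) = 444.42 / 53.492 = 8.3082 mol.
Step 1 (NH4Cl:HCl = 1:1): theoretical n(HCl) = 8.3082 mol; at 84.33% yield, n(HCl) = 7.0063 mol.
Step 2 (HCl:ZnCl2 = 2:1): theoretical n(ZnCl2) = 3.5032 mol, so theoretical mass = 3.5032 × 136.28 = 477.41 g.
At 82.40% yield, actual mass of ZnCl2 = 477.41 × 0.8240 = 393.39 g.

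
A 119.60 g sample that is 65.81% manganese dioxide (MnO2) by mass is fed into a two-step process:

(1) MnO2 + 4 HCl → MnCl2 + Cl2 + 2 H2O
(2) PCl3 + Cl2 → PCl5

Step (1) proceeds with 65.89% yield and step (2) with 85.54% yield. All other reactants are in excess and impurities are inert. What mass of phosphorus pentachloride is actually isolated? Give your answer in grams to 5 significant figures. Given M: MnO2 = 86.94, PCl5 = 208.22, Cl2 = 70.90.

Pure MnO2 = 119.60 × 0.6581 = 78.7088 g.
n(MnO2) = 78.7088 / 86.94 = 0.905323 mol.
Step 1 (MnO2:Cl2 = 1:1): theoretical n(Cl2) = 0.905323 mol; at 65.89% yield, n(Cl2) = 0.596517 mol.
Step 2 (Cl2:PCl5 = 1:1): theoretical n(PCl5) = 0.596517 mol, so theoretical mass = 0.596517 × 208.22 = 124.207 g.
At 85.54% yield, actual mass of PCl5 = 124.207 × 0.8554 = 106.246 g.

106.25 g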